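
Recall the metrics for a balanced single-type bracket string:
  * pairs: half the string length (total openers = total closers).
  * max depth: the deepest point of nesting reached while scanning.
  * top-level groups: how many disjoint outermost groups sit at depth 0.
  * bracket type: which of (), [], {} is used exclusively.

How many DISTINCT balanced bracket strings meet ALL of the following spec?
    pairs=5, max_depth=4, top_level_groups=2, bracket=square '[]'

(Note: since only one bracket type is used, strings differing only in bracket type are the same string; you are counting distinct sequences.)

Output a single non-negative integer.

Spec: pairs=5 depth=4 groups=2
Count(depth <= 4) = 14
Count(depth <= 3) = 12
Count(depth == 4) = 14 - 12 = 2

Answer: 2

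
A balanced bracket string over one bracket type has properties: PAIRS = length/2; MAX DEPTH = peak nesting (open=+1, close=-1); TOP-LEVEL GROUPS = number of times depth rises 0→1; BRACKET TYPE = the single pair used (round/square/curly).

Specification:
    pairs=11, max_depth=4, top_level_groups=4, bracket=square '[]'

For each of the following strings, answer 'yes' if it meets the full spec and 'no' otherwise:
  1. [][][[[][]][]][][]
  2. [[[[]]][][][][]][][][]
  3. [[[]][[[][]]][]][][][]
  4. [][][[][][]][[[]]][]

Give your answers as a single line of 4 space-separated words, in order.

Answer: no yes yes no

Derivation:
String 1 '[][][[[][]][]][][]': depth seq [1 0 1 0 1 2 3 2 3 2 1 2 1 0 1 0 1 0]
  -> pairs=9 depth=3 groups=5 -> no
String 2 '[[[[]]][][][][]][][][]': depth seq [1 2 3 4 3 2 1 2 1 2 1 2 1 2 1 0 1 0 1 0 1 0]
  -> pairs=11 depth=4 groups=4 -> yes
String 3 '[[[]][[[][]]][]][][][]': depth seq [1 2 3 2 1 2 3 4 3 4 3 2 1 2 1 0 1 0 1 0 1 0]
  -> pairs=11 depth=4 groups=4 -> yes
String 4 '[][][[][][]][[[]]][]': depth seq [1 0 1 0 1 2 1 2 1 2 1 0 1 2 3 2 1 0 1 0]
  -> pairs=10 depth=3 groups=5 -> no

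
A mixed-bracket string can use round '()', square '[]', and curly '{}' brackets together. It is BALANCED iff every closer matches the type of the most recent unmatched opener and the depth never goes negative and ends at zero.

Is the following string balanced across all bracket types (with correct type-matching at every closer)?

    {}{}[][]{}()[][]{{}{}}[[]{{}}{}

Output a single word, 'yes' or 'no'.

pos 0: push '{'; stack = {
pos 1: '}' matches '{'; pop; stack = (empty)
pos 2: push '{'; stack = {
pos 3: '}' matches '{'; pop; stack = (empty)
pos 4: push '['; stack = [
pos 5: ']' matches '['; pop; stack = (empty)
pos 6: push '['; stack = [
pos 7: ']' matches '['; pop; stack = (empty)
pos 8: push '{'; stack = {
pos 9: '}' matches '{'; pop; stack = (empty)
pos 10: push '('; stack = (
pos 11: ')' matches '('; pop; stack = (empty)
pos 12: push '['; stack = [
pos 13: ']' matches '['; pop; stack = (empty)
pos 14: push '['; stack = [
pos 15: ']' matches '['; pop; stack = (empty)
pos 16: push '{'; stack = {
pos 17: push '{'; stack = {{
pos 18: '}' matches '{'; pop; stack = {
pos 19: push '{'; stack = {{
pos 20: '}' matches '{'; pop; stack = {
pos 21: '}' matches '{'; pop; stack = (empty)
pos 22: push '['; stack = [
pos 23: push '['; stack = [[
pos 24: ']' matches '['; pop; stack = [
pos 25: push '{'; stack = [{
pos 26: push '{'; stack = [{{
pos 27: '}' matches '{'; pop; stack = [{
pos 28: '}' matches '{'; pop; stack = [
pos 29: push '{'; stack = [{
pos 30: '}' matches '{'; pop; stack = [
end: stack still non-empty ([) → INVALID
Verdict: unclosed openers at end: [ → no

Answer: no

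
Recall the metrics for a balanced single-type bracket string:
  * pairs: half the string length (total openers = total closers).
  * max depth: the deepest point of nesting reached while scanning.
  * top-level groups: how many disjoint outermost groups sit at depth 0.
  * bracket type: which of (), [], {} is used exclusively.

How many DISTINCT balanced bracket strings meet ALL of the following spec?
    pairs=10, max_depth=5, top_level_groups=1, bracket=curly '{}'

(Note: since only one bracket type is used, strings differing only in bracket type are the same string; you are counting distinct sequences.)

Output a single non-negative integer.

Spec: pairs=10 depth=5 groups=1
Count(depth <= 5) = 3281
Count(depth <= 4) = 1597
Count(depth == 5) = 3281 - 1597 = 1684

Answer: 1684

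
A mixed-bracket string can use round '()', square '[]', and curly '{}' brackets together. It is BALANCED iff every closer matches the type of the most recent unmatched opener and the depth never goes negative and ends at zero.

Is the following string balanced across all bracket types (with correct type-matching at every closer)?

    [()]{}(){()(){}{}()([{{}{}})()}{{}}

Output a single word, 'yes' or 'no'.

Answer: no

Derivation:
pos 0: push '['; stack = [
pos 1: push '('; stack = [(
pos 2: ')' matches '('; pop; stack = [
pos 3: ']' matches '['; pop; stack = (empty)
pos 4: push '{'; stack = {
pos 5: '}' matches '{'; pop; stack = (empty)
pos 6: push '('; stack = (
pos 7: ')' matches '('; pop; stack = (empty)
pos 8: push '{'; stack = {
pos 9: push '('; stack = {(
pos 10: ')' matches '('; pop; stack = {
pos 11: push '('; stack = {(
pos 12: ')' matches '('; pop; stack = {
pos 13: push '{'; stack = {{
pos 14: '}' matches '{'; pop; stack = {
pos 15: push '{'; stack = {{
pos 16: '}' matches '{'; pop; stack = {
pos 17: push '('; stack = {(
pos 18: ')' matches '('; pop; stack = {
pos 19: push '('; stack = {(
pos 20: push '['; stack = {([
pos 21: push '{'; stack = {([{
pos 22: push '{'; stack = {([{{
pos 23: '}' matches '{'; pop; stack = {([{
pos 24: push '{'; stack = {([{{
pos 25: '}' matches '{'; pop; stack = {([{
pos 26: '}' matches '{'; pop; stack = {([
pos 27: saw closer ')' but top of stack is '[' (expected ']') → INVALID
Verdict: type mismatch at position 27: ')' closes '[' → no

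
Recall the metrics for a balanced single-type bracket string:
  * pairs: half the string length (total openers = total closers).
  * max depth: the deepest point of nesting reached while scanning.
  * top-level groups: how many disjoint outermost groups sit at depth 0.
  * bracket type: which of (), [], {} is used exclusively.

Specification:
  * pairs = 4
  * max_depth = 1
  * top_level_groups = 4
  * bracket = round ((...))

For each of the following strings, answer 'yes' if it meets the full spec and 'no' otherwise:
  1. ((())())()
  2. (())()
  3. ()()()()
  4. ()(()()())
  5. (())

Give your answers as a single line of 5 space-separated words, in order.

String 1 '((())())()': depth seq [1 2 3 2 1 2 1 0 1 0]
  -> pairs=5 depth=3 groups=2 -> no
String 2 '(())()': depth seq [1 2 1 0 1 0]
  -> pairs=3 depth=2 groups=2 -> no
String 3 '()()()()': depth seq [1 0 1 0 1 0 1 0]
  -> pairs=4 depth=1 groups=4 -> yes
String 4 '()(()()())': depth seq [1 0 1 2 1 2 1 2 1 0]
  -> pairs=5 depth=2 groups=2 -> no
String 5 '(())': depth seq [1 2 1 0]
  -> pairs=2 depth=2 groups=1 -> no

Answer: no no yes no no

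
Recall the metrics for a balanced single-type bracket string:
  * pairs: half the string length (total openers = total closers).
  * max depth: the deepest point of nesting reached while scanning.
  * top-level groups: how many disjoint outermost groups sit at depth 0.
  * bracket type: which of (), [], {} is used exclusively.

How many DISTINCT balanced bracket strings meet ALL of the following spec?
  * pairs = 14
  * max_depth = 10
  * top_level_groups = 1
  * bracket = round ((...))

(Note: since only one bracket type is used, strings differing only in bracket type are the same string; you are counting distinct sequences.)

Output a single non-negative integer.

Spec: pairs=14 depth=10 groups=1
Count(depth <= 10) = 740924
Count(depth <= 9) = 732825
Count(depth == 10) = 740924 - 732825 = 8099

Answer: 8099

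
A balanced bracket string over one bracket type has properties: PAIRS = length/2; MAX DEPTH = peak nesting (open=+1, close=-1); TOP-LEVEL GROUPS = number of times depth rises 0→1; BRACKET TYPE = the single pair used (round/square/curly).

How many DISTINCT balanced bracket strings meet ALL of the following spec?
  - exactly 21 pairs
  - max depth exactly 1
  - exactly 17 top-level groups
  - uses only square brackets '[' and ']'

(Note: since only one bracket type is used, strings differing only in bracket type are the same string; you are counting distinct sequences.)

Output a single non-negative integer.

Answer: 0

Derivation:
Spec: pairs=21 depth=1 groups=17
Count(depth <= 1) = 0
Count(depth <= 0) = 0
Count(depth == 1) = 0 - 0 = 0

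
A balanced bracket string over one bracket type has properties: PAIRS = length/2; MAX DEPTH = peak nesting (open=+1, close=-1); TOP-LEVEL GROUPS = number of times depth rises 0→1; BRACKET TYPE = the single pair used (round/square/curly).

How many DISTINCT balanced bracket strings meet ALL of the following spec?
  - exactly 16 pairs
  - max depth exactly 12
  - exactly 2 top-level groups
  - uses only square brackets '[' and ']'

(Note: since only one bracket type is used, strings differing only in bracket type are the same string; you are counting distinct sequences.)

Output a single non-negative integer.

Answer: 5044

Derivation:
Spec: pairs=16 depth=12 groups=2
Count(depth <= 12) = 9694147
Count(depth <= 11) = 9689103
Count(depth == 12) = 9694147 - 9689103 = 5044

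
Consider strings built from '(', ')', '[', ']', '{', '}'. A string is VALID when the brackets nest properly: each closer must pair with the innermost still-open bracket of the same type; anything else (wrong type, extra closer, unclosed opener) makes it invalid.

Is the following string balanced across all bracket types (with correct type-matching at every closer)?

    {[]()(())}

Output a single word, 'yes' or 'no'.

pos 0: push '{'; stack = {
pos 1: push '['; stack = {[
pos 2: ']' matches '['; pop; stack = {
pos 3: push '('; stack = {(
pos 4: ')' matches '('; pop; stack = {
pos 5: push '('; stack = {(
pos 6: push '('; stack = {((
pos 7: ')' matches '('; pop; stack = {(
pos 8: ')' matches '('; pop; stack = {
pos 9: '}' matches '{'; pop; stack = (empty)
end: stack empty → VALID
Verdict: properly nested → yes

Answer: yes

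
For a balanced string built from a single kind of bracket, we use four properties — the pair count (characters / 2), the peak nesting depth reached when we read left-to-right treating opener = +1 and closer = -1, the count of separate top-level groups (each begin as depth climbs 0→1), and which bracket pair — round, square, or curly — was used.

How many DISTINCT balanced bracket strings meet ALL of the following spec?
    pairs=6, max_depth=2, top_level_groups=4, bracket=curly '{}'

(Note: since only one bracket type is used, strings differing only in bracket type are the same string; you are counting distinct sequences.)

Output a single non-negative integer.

Answer: 10

Derivation:
Spec: pairs=6 depth=2 groups=4
Count(depth <= 2) = 10
Count(depth <= 1) = 0
Count(depth == 2) = 10 - 0 = 10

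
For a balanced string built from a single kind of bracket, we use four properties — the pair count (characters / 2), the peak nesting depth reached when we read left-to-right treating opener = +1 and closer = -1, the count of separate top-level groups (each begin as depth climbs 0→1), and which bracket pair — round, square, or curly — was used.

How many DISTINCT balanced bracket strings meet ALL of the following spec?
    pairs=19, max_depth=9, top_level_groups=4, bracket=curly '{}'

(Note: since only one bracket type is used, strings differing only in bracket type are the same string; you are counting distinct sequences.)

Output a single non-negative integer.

Answer: 6481728

Derivation:
Spec: pairs=19 depth=9 groups=4
Count(depth <= 9) = 215653856
Count(depth <= 8) = 209172128
Count(depth == 9) = 215653856 - 209172128 = 6481728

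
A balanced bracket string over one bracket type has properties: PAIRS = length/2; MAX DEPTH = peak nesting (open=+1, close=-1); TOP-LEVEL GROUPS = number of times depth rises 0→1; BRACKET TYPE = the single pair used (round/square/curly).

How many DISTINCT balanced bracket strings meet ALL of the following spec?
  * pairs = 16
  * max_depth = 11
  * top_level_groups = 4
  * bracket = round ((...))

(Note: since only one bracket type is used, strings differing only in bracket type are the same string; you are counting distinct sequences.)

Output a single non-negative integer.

Answer: 1092

Derivation:
Spec: pairs=16 depth=11 groups=4
Count(depth <= 11) = 4345865
Count(depth <= 10) = 4344773
Count(depth == 11) = 4345865 - 4344773 = 1092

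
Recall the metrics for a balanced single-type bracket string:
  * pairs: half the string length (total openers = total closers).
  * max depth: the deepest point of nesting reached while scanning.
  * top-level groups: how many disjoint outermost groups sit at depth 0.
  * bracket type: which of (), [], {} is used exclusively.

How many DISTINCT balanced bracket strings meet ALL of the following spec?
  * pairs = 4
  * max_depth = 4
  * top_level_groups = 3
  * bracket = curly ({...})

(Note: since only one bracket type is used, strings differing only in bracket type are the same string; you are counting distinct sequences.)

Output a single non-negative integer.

Spec: pairs=4 depth=4 groups=3
Count(depth <= 4) = 3
Count(depth <= 3) = 3
Count(depth == 4) = 3 - 3 = 0

Answer: 0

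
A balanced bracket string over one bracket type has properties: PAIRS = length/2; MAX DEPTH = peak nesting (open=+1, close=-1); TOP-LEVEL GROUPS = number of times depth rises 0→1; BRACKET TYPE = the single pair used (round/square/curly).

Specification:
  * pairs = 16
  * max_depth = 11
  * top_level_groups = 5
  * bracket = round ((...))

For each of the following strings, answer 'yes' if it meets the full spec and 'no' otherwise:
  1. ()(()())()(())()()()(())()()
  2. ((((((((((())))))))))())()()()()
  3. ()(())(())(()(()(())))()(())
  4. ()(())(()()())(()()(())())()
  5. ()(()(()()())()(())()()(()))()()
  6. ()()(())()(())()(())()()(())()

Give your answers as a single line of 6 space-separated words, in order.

Answer: no yes no no no no

Derivation:
String 1 '()(()())()(())()()()(())()()': depth seq [1 0 1 2 1 2 1 0 1 0 1 2 1 0 1 0 1 0 1 0 1 2 1 0 1 0 1 0]
  -> pairs=14 depth=2 groups=10 -> no
String 2 '((((((((((())))))))))())()()()()': depth seq [1 2 3 4 5 6 7 8 9 10 11 10 9 8 7 6 5 4 3 2 1 2 1 0 1 0 1 0 1 0 1 0]
  -> pairs=16 depth=11 groups=5 -> yes
String 3 '()(())(())(()(()(())))()(())': depth seq [1 0 1 2 1 0 1 2 1 0 1 2 1 2 3 2 3 4 3 2 1 0 1 0 1 2 1 0]
  -> pairs=14 depth=4 groups=6 -> no
String 4 '()(())(()()())(()()(())())()': depth seq [1 0 1 2 1 0 1 2 1 2 1 2 1 0 1 2 1 2 1 2 3 2 1 2 1 0 1 0]
  -> pairs=14 depth=3 groups=5 -> no
String 5 '()(()(()()())()(())()()(()))()()': depth seq [1 0 1 2 1 2 3 2 3 2 3 2 1 2 1 2 3 2 1 2 1 2 1 2 3 2 1 0 1 0 1 0]
  -> pairs=16 depth=3 groups=4 -> no
String 6 '()()(())()(())()(())()()(())()': depth seq [1 0 1 0 1 2 1 0 1 0 1 2 1 0 1 0 1 2 1 0 1 0 1 0 1 2 1 0 1 0]
  -> pairs=15 depth=2 groups=11 -> no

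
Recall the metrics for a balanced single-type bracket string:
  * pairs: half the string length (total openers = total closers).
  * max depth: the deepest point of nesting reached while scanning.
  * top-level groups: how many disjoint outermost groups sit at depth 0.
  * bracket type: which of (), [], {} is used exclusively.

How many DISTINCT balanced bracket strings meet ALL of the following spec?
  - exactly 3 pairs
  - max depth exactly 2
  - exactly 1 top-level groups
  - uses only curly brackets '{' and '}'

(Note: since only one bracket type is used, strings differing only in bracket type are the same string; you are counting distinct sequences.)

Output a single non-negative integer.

Spec: pairs=3 depth=2 groups=1
Count(depth <= 2) = 1
Count(depth <= 1) = 0
Count(depth == 2) = 1 - 0 = 1

Answer: 1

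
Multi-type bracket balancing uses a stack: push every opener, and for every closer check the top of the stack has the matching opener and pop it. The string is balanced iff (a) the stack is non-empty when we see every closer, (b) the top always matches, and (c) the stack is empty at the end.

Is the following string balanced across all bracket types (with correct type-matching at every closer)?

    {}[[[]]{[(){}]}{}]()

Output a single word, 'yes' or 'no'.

Answer: yes

Derivation:
pos 0: push '{'; stack = {
pos 1: '}' matches '{'; pop; stack = (empty)
pos 2: push '['; stack = [
pos 3: push '['; stack = [[
pos 4: push '['; stack = [[[
pos 5: ']' matches '['; pop; stack = [[
pos 6: ']' matches '['; pop; stack = [
pos 7: push '{'; stack = [{
pos 8: push '['; stack = [{[
pos 9: push '('; stack = [{[(
pos 10: ')' matches '('; pop; stack = [{[
pos 11: push '{'; stack = [{[{
pos 12: '}' matches '{'; pop; stack = [{[
pos 13: ']' matches '['; pop; stack = [{
pos 14: '}' matches '{'; pop; stack = [
pos 15: push '{'; stack = [{
pos 16: '}' matches '{'; pop; stack = [
pos 17: ']' matches '['; pop; stack = (empty)
pos 18: push '('; stack = (
pos 19: ')' matches '('; pop; stack = (empty)
end: stack empty → VALID
Verdict: properly nested → yes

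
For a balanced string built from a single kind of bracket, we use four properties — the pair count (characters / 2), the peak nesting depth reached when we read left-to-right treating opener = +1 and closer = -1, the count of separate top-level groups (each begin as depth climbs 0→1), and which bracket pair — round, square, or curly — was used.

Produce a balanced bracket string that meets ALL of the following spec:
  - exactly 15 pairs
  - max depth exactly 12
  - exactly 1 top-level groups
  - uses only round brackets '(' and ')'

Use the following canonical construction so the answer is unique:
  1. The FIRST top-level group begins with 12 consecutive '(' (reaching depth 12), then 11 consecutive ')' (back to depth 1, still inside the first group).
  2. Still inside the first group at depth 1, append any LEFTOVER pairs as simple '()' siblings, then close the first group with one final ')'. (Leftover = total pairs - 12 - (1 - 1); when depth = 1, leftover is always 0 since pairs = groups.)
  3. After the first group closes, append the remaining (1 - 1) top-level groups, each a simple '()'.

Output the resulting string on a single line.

Answer: (((((((((((()))))))))))()()())

Derivation:
Spec: pairs=15 depth=12 groups=1
Leftover pairs = 15 - 12 - (1-1) = 3
First group: deep chain of depth 12 + 3 sibling pairs
Remaining 0 groups: simple '()' each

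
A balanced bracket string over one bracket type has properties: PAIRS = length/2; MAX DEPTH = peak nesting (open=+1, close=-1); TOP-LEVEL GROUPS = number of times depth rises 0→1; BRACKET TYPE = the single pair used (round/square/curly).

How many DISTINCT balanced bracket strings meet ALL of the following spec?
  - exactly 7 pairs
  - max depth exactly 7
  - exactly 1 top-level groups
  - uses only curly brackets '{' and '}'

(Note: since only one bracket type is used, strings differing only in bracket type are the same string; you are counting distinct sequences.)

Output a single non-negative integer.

Spec: pairs=7 depth=7 groups=1
Count(depth <= 7) = 132
Count(depth <= 6) = 131
Count(depth == 7) = 132 - 131 = 1

Answer: 1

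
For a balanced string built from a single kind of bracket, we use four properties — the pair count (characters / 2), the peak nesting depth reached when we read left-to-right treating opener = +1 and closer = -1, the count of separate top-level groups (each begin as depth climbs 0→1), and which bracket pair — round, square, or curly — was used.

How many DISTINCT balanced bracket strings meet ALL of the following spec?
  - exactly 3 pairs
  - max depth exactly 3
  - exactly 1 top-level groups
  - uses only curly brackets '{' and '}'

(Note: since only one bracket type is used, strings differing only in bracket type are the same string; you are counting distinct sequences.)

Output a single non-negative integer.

Spec: pairs=3 depth=3 groups=1
Count(depth <= 3) = 2
Count(depth <= 2) = 1
Count(depth == 3) = 2 - 1 = 1

Answer: 1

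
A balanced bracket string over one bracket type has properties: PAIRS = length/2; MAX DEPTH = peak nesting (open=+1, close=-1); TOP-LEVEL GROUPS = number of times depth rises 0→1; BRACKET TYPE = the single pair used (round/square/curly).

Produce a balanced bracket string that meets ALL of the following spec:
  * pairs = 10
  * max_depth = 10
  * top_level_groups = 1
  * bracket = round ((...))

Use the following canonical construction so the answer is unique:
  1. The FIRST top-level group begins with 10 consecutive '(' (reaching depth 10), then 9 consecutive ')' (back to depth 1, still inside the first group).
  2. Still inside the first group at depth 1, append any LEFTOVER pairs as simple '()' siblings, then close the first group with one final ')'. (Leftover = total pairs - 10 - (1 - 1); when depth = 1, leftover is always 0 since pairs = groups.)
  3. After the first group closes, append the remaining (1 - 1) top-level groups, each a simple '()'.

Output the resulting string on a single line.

Answer: (((((((((())))))))))

Derivation:
Spec: pairs=10 depth=10 groups=1
Leftover pairs = 10 - 10 - (1-1) = 0
First group: deep chain of depth 10 + 0 sibling pairs
Remaining 0 groups: simple '()' each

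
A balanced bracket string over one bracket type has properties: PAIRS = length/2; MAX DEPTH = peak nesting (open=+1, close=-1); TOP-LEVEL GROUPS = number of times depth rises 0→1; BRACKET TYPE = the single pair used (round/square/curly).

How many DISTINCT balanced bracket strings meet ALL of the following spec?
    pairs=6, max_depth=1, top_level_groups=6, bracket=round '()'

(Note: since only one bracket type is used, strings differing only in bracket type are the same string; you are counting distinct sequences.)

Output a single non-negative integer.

Spec: pairs=6 depth=1 groups=6
Count(depth <= 1) = 1
Count(depth <= 0) = 0
Count(depth == 1) = 1 - 0 = 1

Answer: 1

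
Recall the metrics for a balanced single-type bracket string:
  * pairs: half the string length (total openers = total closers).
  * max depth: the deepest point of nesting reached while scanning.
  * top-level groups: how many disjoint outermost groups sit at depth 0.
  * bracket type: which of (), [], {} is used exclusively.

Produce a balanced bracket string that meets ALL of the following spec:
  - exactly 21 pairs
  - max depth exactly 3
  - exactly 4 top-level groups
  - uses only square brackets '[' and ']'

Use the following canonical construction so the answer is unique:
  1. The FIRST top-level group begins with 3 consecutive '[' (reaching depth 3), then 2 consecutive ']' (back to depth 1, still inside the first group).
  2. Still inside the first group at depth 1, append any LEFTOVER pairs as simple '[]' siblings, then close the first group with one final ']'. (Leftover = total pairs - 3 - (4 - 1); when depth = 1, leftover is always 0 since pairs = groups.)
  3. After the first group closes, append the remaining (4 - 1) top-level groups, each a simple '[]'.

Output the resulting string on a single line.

Answer: [[[]][][][][][][][][][][][][][][][]][][][]

Derivation:
Spec: pairs=21 depth=3 groups=4
Leftover pairs = 21 - 3 - (4-1) = 15
First group: deep chain of depth 3 + 15 sibling pairs
Remaining 3 groups: simple '[]' each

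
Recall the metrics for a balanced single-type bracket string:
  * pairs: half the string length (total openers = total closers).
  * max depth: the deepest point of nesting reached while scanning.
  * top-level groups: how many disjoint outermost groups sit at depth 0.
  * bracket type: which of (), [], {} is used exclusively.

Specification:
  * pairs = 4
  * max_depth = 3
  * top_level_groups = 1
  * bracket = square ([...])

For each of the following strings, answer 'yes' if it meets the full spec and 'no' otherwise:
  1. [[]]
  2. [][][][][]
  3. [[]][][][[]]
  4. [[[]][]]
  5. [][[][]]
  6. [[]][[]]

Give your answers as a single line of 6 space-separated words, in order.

String 1 '[[]]': depth seq [1 2 1 0]
  -> pairs=2 depth=2 groups=1 -> no
String 2 '[][][][][]': depth seq [1 0 1 0 1 0 1 0 1 0]
  -> pairs=5 depth=1 groups=5 -> no
String 3 '[[]][][][[]]': depth seq [1 2 1 0 1 0 1 0 1 2 1 0]
  -> pairs=6 depth=2 groups=4 -> no
String 4 '[[[]][]]': depth seq [1 2 3 2 1 2 1 0]
  -> pairs=4 depth=3 groups=1 -> yes
String 5 '[][[][]]': depth seq [1 0 1 2 1 2 1 0]
  -> pairs=4 depth=2 groups=2 -> no
String 6 '[[]][[]]': depth seq [1 2 1 0 1 2 1 0]
  -> pairs=4 depth=2 groups=2 -> no

Answer: no no no yes no no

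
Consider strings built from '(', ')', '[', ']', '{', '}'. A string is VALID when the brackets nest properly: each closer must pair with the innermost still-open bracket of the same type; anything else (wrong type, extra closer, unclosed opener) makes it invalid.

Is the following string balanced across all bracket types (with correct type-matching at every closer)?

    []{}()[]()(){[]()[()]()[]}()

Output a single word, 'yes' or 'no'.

Answer: yes

Derivation:
pos 0: push '['; stack = [
pos 1: ']' matches '['; pop; stack = (empty)
pos 2: push '{'; stack = {
pos 3: '}' matches '{'; pop; stack = (empty)
pos 4: push '('; stack = (
pos 5: ')' matches '('; pop; stack = (empty)
pos 6: push '['; stack = [
pos 7: ']' matches '['; pop; stack = (empty)
pos 8: push '('; stack = (
pos 9: ')' matches '('; pop; stack = (empty)
pos 10: push '('; stack = (
pos 11: ')' matches '('; pop; stack = (empty)
pos 12: push '{'; stack = {
pos 13: push '['; stack = {[
pos 14: ']' matches '['; pop; stack = {
pos 15: push '('; stack = {(
pos 16: ')' matches '('; pop; stack = {
pos 17: push '['; stack = {[
pos 18: push '('; stack = {[(
pos 19: ')' matches '('; pop; stack = {[
pos 20: ']' matches '['; pop; stack = {
pos 21: push '('; stack = {(
pos 22: ')' matches '('; pop; stack = {
pos 23: push '['; stack = {[
pos 24: ']' matches '['; pop; stack = {
pos 25: '}' matches '{'; pop; stack = (empty)
pos 26: push '('; stack = (
pos 27: ')' matches '('; pop; stack = (empty)
end: stack empty → VALID
Verdict: properly nested → yes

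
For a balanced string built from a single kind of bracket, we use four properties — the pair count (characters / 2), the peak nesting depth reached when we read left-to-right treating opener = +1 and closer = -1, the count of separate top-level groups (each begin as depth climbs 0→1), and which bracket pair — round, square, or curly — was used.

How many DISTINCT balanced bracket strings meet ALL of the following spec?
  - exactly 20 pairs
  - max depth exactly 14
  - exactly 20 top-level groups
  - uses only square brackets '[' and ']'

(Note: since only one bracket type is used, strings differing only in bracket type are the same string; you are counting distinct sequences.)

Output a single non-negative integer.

Answer: 0

Derivation:
Spec: pairs=20 depth=14 groups=20
Count(depth <= 14) = 1
Count(depth <= 13) = 1
Count(depth == 14) = 1 - 1 = 0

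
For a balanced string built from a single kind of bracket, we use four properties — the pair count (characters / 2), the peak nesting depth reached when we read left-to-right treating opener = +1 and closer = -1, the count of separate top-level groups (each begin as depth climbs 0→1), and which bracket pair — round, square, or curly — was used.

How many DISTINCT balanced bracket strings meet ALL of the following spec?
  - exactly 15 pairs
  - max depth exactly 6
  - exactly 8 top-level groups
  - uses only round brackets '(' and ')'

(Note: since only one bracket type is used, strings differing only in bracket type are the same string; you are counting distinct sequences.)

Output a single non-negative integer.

Spec: pairs=15 depth=6 groups=8
Count(depth <= 6) = 61864
Count(depth <= 5) = 60664
Count(depth == 6) = 61864 - 60664 = 1200

Answer: 1200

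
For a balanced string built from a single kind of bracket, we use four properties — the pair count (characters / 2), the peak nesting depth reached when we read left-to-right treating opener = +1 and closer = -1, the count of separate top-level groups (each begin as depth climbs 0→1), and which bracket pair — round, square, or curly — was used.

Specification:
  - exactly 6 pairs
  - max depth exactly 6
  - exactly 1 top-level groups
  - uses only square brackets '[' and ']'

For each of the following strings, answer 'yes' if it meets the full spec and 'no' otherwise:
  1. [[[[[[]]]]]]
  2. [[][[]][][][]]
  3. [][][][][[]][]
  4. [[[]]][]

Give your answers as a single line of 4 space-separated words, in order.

Answer: yes no no no

Derivation:
String 1 '[[[[[[]]]]]]': depth seq [1 2 3 4 5 6 5 4 3 2 1 0]
  -> pairs=6 depth=6 groups=1 -> yes
String 2 '[[][[]][][][]]': depth seq [1 2 1 2 3 2 1 2 1 2 1 2 1 0]
  -> pairs=7 depth=3 groups=1 -> no
String 3 '[][][][][[]][]': depth seq [1 0 1 0 1 0 1 0 1 2 1 0 1 0]
  -> pairs=7 depth=2 groups=6 -> no
String 4 '[[[]]][]': depth seq [1 2 3 2 1 0 1 0]
  -> pairs=4 depth=3 groups=2 -> no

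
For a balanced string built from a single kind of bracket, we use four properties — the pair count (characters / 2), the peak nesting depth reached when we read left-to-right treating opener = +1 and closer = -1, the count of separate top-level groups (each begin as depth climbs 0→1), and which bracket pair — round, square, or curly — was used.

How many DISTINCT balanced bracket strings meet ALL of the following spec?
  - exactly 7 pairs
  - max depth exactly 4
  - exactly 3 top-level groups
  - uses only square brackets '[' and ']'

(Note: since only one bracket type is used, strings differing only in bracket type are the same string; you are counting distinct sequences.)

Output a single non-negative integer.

Answer: 21

Derivation:
Spec: pairs=7 depth=4 groups=3
Count(depth <= 4) = 87
Count(depth <= 3) = 66
Count(depth == 4) = 87 - 66 = 21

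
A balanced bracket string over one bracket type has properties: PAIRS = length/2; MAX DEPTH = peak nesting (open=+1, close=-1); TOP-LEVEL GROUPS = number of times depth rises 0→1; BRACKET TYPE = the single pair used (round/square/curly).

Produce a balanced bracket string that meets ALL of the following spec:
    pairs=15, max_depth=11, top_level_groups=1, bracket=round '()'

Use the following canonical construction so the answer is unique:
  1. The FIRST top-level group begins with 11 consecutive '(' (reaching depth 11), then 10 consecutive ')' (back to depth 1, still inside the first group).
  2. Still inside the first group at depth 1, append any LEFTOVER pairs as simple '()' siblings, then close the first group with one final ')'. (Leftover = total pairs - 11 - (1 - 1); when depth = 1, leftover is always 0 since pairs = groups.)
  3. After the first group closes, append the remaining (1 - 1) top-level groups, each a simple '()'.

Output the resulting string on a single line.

Answer: ((((((((((())))))))))()()()())

Derivation:
Spec: pairs=15 depth=11 groups=1
Leftover pairs = 15 - 11 - (1-1) = 4
First group: deep chain of depth 11 + 4 sibling pairs
Remaining 0 groups: simple '()' each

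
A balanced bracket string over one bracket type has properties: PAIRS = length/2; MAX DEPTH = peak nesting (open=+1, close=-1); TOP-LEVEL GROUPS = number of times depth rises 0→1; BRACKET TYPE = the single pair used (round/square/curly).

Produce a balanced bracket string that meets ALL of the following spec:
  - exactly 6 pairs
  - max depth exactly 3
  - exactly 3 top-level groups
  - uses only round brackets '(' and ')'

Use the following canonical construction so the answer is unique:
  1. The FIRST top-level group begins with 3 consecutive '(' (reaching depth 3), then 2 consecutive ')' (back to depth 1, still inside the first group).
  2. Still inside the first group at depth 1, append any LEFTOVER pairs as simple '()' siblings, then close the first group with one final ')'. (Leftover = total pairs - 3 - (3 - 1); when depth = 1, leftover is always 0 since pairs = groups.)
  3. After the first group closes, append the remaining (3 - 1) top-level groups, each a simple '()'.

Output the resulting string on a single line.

Spec: pairs=6 depth=3 groups=3
Leftover pairs = 6 - 3 - (3-1) = 1
First group: deep chain of depth 3 + 1 sibling pairs
Remaining 2 groups: simple '()' each

Answer: ((())())()()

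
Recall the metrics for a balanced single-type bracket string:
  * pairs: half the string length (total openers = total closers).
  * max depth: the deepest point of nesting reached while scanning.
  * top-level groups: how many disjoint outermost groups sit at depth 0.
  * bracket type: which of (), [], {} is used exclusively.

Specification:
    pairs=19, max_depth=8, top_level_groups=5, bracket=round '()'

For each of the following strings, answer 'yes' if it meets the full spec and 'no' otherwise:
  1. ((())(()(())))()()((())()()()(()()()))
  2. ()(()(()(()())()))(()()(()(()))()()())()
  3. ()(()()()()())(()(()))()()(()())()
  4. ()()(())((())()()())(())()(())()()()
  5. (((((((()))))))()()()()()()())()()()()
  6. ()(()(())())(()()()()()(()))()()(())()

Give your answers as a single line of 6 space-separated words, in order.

String 1 '((())(()(())))()()((())()()()(()()()))': depth seq [1 2 3 2 1 2 3 2 3 4 3 2 1 0 1 0 1 0 1 2 3 2 1 2 1 2 1 2 1 2 3 2 3 2 3 2 1 0]
  -> pairs=19 depth=4 groups=4 -> no
String 2 '()(()(()(()())()))(()()(()(()))()()())()': depth seq [1 0 1 2 1 2 3 2 3 4 3 4 3 2 3 2 1 0 1 2 1 2 1 2 3 2 3 4 3 2 1 2 1 2 1 2 1 0 1 0]
  -> pairs=20 depth=4 groups=4 -> no
String 3 '()(()()()()())(()(()))()()(()())()': depth seq [1 0 1 2 1 2 1 2 1 2 1 2 1 0 1 2 1 2 3 2 1 0 1 0 1 0 1 2 1 2 1 0 1 0]
  -> pairs=17 depth=3 groups=7 -> no
String 4 '()()(())((())()()())(())()(())()()()': depth seq [1 0 1 0 1 2 1 0 1 2 3 2 1 2 1 2 1 2 1 0 1 2 1 0 1 0 1 2 1 0 1 0 1 0 1 0]
  -> pairs=18 depth=3 groups=10 -> no
String 5 '(((((((()))))))()()()()()()())()()()()': depth seq [1 2 3 4 5 6 7 8 7 6 5 4 3 2 1 2 1 2 1 2 1 2 1 2 1 2 1 2 1 0 1 0 1 0 1 0 1 0]
  -> pairs=19 depth=8 groups=5 -> yes
String 6 '()(()(())())(()()()()()(()))()()(())()': depth seq [1 0 1 2 1 2 3 2 1 2 1 0 1 2 1 2 1 2 1 2 1 2 1 2 3 2 1 0 1 0 1 0 1 2 1 0 1 0]
  -> pairs=19 depth=3 groups=7 -> no

Answer: no no no no yes no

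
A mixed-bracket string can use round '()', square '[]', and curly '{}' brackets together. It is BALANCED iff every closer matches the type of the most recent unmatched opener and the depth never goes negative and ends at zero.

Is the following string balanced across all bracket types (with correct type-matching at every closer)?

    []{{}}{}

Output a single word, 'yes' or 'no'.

pos 0: push '['; stack = [
pos 1: ']' matches '['; pop; stack = (empty)
pos 2: push '{'; stack = {
pos 3: push '{'; stack = {{
pos 4: '}' matches '{'; pop; stack = {
pos 5: '}' matches '{'; pop; stack = (empty)
pos 6: push '{'; stack = {
pos 7: '}' matches '{'; pop; stack = (empty)
end: stack empty → VALID
Verdict: properly nested → yes

Answer: yes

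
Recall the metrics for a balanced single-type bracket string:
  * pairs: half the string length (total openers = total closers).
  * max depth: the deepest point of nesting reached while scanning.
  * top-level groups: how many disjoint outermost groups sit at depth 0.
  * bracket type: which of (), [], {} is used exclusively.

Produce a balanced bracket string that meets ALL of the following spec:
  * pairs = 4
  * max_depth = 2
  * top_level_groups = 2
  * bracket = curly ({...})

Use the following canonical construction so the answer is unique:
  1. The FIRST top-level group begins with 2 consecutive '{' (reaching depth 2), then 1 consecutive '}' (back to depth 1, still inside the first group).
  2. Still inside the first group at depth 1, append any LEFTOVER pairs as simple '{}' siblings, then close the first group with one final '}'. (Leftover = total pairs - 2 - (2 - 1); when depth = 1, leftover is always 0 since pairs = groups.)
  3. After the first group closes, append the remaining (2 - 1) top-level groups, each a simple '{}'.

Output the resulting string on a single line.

Answer: {{}{}}{}

Derivation:
Spec: pairs=4 depth=2 groups=2
Leftover pairs = 4 - 2 - (2-1) = 1
First group: deep chain of depth 2 + 1 sibling pairs
Remaining 1 groups: simple '{}' each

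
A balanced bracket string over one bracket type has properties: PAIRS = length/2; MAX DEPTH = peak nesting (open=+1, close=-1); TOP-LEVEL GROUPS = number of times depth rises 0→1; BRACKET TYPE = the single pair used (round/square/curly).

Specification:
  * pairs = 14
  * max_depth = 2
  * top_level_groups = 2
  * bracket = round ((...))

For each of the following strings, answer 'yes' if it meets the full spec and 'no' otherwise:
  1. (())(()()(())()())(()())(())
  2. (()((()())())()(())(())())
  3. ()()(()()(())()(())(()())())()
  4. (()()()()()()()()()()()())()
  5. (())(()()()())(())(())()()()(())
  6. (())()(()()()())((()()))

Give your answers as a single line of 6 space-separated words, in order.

String 1 '(())(()()(())()())(()())(())': depth seq [1 2 1 0 1 2 1 2 1 2 3 2 1 2 1 2 1 0 1 2 1 2 1 0 1 2 1 0]
  -> pairs=14 depth=3 groups=4 -> no
String 2 '(()((()())())()(())(())())': depth seq [1 2 1 2 3 4 3 4 3 2 3 2 1 2 1 2 3 2 1 2 3 2 1 2 1 0]
  -> pairs=13 depth=4 groups=1 -> no
String 3 '()()(()()(())()(())(()())())()': depth seq [1 0 1 0 1 2 1 2 1 2 3 2 1 2 1 2 3 2 1 2 3 2 3 2 1 2 1 0 1 0]
  -> pairs=15 depth=3 groups=4 -> no
String 4 '(()()()()()()()()()()()())()': depth seq [1 2 1 2 1 2 1 2 1 2 1 2 1 2 1 2 1 2 1 2 1 2 1 2 1 0 1 0]
  -> pairs=14 depth=2 groups=2 -> yes
String 5 '(())(()()()())(())(())()()()(())': depth seq [1 2 1 0 1 2 1 2 1 2 1 2 1 0 1 2 1 0 1 2 1 0 1 0 1 0 1 0 1 2 1 0]
  -> pairs=16 depth=2 groups=8 -> no
String 6 '(())()(()()()())((()()))': depth seq [1 2 1 0 1 0 1 2 1 2 1 2 1 2 1 0 1 2 3 2 3 2 1 0]
  -> pairs=12 depth=3 groups=4 -> no

Answer: no no no yes no no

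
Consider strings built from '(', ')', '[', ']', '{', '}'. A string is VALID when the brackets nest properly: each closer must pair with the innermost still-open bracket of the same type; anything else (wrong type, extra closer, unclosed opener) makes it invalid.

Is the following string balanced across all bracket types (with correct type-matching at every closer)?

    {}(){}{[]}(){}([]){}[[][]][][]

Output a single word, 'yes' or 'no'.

Answer: yes

Derivation:
pos 0: push '{'; stack = {
pos 1: '}' matches '{'; pop; stack = (empty)
pos 2: push '('; stack = (
pos 3: ')' matches '('; pop; stack = (empty)
pos 4: push '{'; stack = {
pos 5: '}' matches '{'; pop; stack = (empty)
pos 6: push '{'; stack = {
pos 7: push '['; stack = {[
pos 8: ']' matches '['; pop; stack = {
pos 9: '}' matches '{'; pop; stack = (empty)
pos 10: push '('; stack = (
pos 11: ')' matches '('; pop; stack = (empty)
pos 12: push '{'; stack = {
pos 13: '}' matches '{'; pop; stack = (empty)
pos 14: push '('; stack = (
pos 15: push '['; stack = ([
pos 16: ']' matches '['; pop; stack = (
pos 17: ')' matches '('; pop; stack = (empty)
pos 18: push '{'; stack = {
pos 19: '}' matches '{'; pop; stack = (empty)
pos 20: push '['; stack = [
pos 21: push '['; stack = [[
pos 22: ']' matches '['; pop; stack = [
pos 23: push '['; stack = [[
pos 24: ']' matches '['; pop; stack = [
pos 25: ']' matches '['; pop; stack = (empty)
pos 26: push '['; stack = [
pos 27: ']' matches '['; pop; stack = (empty)
pos 28: push '['; stack = [
pos 29: ']' matches '['; pop; stack = (empty)
end: stack empty → VALID
Verdict: properly nested → yes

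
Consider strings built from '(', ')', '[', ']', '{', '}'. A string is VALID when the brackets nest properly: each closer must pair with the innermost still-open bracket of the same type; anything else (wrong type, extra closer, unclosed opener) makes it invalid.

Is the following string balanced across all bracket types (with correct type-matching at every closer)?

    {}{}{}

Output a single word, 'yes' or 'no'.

pos 0: push '{'; stack = {
pos 1: '}' matches '{'; pop; stack = (empty)
pos 2: push '{'; stack = {
pos 3: '}' matches '{'; pop; stack = (empty)
pos 4: push '{'; stack = {
pos 5: '}' matches '{'; pop; stack = (empty)
end: stack empty → VALID
Verdict: properly nested → yes

Answer: yes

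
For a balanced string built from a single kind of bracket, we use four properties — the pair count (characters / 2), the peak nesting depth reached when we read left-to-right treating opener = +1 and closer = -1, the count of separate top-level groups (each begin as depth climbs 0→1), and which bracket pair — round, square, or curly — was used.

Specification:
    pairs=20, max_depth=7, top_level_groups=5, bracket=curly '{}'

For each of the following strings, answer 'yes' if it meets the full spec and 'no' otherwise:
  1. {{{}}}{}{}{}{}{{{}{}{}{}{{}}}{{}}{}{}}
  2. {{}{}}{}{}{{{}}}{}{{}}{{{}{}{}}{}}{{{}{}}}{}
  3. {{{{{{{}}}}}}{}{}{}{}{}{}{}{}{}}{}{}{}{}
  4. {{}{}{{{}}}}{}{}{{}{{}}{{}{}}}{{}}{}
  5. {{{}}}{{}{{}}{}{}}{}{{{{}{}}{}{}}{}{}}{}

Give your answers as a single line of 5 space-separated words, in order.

Answer: no no yes no no

Derivation:
String 1 '{{{}}}{}{}{}{}{{{}{}{}{}{{}}}{{}}{}{}}': depth seq [1 2 3 2 1 0 1 0 1 0 1 0 1 0 1 2 3 2 3 2 3 2 3 2 3 4 3 2 1 2 3 2 1 2 1 2 1 0]
  -> pairs=19 depth=4 groups=6 -> no
String 2 '{{}{}}{}{}{{{}}}{}{{}}{{{}{}{}}{}}{{{}{}}}{}': depth seq [1 2 1 2 1 0 1 0 1 0 1 2 3 2 1 0 1 0 1 2 1 0 1 2 3 2 3 2 3 2 1 2 1 0 1 2 3 2 3 2 1 0 1 0]
  -> pairs=22 depth=3 groups=9 -> no
String 3 '{{{{{{{}}}}}}{}{}{}{}{}{}{}{}{}}{}{}{}{}': depth seq [1 2 3 4 5 6 7 6 5 4 3 2 1 2 1 2 1 2 1 2 1 2 1 2 1 2 1 2 1 2 1 0 1 0 1 0 1 0 1 0]
  -> pairs=20 depth=7 groups=5 -> yes
String 4 '{{}{}{{{}}}}{}{}{{}{{}}{{}{}}}{{}}{}': depth seq [1 2 1 2 1 2 3 4 3 2 1 0 1 0 1 0 1 2 1 2 3 2 1 2 3 2 3 2 1 0 1 2 1 0 1 0]
  -> pairs=18 depth=4 groups=6 -> no
String 5 '{{{}}}{{}{{}}{}{}}{}{{{{}{}}{}{}}{}{}}{}': depth seq [1 2 3 2 1 0 1 2 1 2 3 2 1 2 1 2 1 0 1 0 1 2 3 4 3 4 3 2 3 2 3 2 1 2 1 2 1 0 1 0]
  -> pairs=20 depth=4 groups=5 -> no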